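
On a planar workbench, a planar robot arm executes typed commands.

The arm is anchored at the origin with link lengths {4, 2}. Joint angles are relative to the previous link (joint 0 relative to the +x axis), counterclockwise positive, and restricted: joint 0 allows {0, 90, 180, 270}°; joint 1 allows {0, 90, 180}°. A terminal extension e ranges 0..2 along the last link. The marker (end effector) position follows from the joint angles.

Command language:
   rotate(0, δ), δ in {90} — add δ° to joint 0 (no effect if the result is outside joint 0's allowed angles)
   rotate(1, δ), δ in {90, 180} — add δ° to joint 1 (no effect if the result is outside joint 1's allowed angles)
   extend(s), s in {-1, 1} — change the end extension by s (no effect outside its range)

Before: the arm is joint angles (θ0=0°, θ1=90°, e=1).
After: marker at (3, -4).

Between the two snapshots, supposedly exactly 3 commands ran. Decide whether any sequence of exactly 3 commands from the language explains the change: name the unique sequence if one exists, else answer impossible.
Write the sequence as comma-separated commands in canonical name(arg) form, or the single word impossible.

t0: joint angles (θ0=0°, θ1=90°, e=1)
[1] after rotate(0, 90): joint angles (θ0=90°, θ1=90°, e=1)
[2] after rotate(0, 90): joint angles (θ0=180°, θ1=90°, e=1)
[3] after rotate(0, 90): joint angles (θ0=270°, θ1=90°, e=1)
uniquely the one of 125 3-step routes that fits.

rotate(0, 90), rotate(0, 90), rotate(0, 90)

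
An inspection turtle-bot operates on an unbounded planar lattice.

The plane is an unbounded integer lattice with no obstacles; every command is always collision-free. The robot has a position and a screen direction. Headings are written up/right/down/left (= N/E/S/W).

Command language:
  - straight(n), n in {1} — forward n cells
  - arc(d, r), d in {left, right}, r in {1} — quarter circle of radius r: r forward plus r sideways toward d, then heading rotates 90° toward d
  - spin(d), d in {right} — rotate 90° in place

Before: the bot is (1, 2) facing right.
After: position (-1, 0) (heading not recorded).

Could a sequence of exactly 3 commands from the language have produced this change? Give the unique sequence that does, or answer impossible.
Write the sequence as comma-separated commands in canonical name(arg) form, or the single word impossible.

spin(right), arc(right, 1), arc(left, 1)

key: running arc(left, 1) before spin(right) would end elsewhere — order is forced
begin: (1, 2) facing right
t=1 spin(right) ⇒ (1, 2) facing down
t=2 arc(right, 1) ⇒ (0, 1) facing left
t=3 arc(left, 1) ⇒ (-1, 0) facing down
no other 3-command option fits: unique.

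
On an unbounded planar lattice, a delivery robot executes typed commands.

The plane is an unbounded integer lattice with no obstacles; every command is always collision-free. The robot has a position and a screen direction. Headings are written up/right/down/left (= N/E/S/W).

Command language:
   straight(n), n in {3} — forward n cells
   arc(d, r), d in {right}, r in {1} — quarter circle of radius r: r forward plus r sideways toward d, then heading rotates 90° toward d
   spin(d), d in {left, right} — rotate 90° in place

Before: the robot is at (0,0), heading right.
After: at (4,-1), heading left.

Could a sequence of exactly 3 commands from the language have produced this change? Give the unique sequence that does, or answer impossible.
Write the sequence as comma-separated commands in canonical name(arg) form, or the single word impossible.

key: cell and facing (now W) both changed — the 3 commands mix motion and turning
initial: at (0,0), heading right
step 1 (straight(3)): at (3,0), heading right
step 2 (arc(right, 1)): at (4,-1), heading down
step 3 (spin(right)): at (4,-1), heading left
no rival 3-sequence matches.

straight(3), arc(right, 1), spin(right)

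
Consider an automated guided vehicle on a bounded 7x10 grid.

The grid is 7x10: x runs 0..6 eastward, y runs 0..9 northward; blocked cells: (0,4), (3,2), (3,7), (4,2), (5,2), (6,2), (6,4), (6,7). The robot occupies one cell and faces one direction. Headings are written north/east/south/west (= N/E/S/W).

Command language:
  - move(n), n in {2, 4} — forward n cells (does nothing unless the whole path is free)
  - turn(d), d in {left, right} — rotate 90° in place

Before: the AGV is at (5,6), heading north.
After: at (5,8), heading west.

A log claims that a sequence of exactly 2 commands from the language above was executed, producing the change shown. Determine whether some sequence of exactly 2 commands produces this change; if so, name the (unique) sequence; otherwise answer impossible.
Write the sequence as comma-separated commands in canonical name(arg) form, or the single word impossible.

move(2), turn(left)

key: running turn(left) before move(2) would end elsewhere — order is forced
t0: at (5,6), heading north
1. move(2) → at (5,8), heading north
2. turn(left) → at (5,8), heading west
no other 2-command option fits: unique.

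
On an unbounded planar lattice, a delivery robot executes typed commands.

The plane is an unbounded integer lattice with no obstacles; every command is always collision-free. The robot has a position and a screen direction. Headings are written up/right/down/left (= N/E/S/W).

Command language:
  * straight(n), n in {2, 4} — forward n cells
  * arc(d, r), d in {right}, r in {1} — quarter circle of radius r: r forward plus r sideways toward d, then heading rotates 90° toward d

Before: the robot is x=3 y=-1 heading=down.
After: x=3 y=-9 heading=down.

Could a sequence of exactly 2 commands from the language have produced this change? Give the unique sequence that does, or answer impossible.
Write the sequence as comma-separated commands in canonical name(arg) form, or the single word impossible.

straight(4), straight(4)

key: still facing S at the end — nothing in the sequence rotates
t0: x=3 y=-1 heading=down
[1] after straight(4): x=3 y=-5 heading=down
[2] after straight(4): x=3 y=-9 heading=down
all 9 alternatives checked — unique.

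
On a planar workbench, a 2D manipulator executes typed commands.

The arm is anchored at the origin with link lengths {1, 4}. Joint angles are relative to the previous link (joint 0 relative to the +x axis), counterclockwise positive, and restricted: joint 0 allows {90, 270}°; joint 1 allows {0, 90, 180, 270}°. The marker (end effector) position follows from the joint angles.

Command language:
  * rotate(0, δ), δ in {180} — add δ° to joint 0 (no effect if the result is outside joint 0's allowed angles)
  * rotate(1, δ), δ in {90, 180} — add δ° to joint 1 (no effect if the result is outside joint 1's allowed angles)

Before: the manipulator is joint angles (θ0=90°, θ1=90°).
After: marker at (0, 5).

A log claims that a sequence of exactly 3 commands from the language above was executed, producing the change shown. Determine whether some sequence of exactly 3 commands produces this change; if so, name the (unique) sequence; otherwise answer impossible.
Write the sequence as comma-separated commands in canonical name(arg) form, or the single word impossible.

rotate(1, 90), rotate(1, 90), rotate(1, 90)

from: joint angles (θ0=90°, θ1=90°)
step 1 (rotate(1, 90)): joint angles (θ0=90°, θ1=180°)
step 2 (rotate(1, 90)): joint angles (θ0=90°, θ1=270°)
step 3 (rotate(1, 90)): joint angles (θ0=90°, θ1=0°)
no other 3-command option fits: unique.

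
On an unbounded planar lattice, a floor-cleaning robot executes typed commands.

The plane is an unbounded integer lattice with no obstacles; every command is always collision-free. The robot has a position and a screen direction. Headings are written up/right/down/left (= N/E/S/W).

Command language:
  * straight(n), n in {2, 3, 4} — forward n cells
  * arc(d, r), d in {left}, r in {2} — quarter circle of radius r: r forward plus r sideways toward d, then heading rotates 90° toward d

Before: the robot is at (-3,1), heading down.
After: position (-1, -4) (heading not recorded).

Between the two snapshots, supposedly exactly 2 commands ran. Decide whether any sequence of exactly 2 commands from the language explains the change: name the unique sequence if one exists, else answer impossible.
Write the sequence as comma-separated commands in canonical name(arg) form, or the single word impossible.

straight(3), arc(left, 2)

key: running arc(left, 2) before straight(3) would end elsewhere — order is forced
t0: at (-3,1), heading down
t=1 straight(3) ⇒ at (-3,-2), heading down
t=2 arc(left, 2) ⇒ at (-1,-4), heading right
uniquely the one of 16 2-step routes that fits.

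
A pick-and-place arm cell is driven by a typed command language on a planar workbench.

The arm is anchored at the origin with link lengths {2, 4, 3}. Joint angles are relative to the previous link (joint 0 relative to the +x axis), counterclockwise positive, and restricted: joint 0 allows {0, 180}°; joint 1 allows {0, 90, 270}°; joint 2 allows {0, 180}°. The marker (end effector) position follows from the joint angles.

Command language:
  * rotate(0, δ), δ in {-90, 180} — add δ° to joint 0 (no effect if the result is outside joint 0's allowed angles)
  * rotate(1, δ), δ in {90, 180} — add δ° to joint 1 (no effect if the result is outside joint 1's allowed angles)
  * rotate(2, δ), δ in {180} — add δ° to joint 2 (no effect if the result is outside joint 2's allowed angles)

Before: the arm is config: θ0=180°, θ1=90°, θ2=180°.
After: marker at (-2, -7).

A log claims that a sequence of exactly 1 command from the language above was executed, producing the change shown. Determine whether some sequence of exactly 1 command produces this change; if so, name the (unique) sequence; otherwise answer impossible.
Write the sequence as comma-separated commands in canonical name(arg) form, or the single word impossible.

rotate(2, 180)

start: config: θ0=180°, θ1=90°, θ2=180°
1. rotate(2, 180) → config: θ0=180°, θ1=90°, θ2=0°
uniquely the one of 5 1-step routes that fits.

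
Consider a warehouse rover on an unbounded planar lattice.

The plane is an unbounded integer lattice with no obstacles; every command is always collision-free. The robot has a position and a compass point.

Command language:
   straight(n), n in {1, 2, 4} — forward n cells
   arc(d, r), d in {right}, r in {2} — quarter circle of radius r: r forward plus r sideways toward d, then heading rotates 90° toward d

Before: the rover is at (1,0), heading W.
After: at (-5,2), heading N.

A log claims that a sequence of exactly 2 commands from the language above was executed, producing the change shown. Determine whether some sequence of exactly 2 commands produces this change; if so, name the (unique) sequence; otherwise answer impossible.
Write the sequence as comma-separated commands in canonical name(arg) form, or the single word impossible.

key: cell and facing (now N) both changed — the 2 commands mix motion and turning
start: at (1,0), heading W
step 1 (straight(4)): at (-3,0), heading W
step 2 (arc(right, 2)): at (-5,2), heading N
no rival 2-sequence matches.

straight(4), arc(right, 2)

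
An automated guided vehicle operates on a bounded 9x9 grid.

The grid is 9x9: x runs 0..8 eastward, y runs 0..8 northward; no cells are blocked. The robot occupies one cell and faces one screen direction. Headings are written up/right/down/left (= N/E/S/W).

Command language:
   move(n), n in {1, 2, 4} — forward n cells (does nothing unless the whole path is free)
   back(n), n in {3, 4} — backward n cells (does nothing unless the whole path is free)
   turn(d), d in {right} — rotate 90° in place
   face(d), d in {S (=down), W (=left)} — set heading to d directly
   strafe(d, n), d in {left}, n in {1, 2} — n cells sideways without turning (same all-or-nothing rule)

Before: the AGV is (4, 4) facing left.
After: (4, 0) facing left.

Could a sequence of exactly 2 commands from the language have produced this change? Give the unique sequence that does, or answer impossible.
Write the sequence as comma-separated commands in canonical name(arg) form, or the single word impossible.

strafe(left, 2), strafe(left, 2)

key: still facing W at the end — nothing in the sequence rotates
initial: (4, 4) facing left
[1] after strafe(left, 2): (4, 2) facing left
[2] after strafe(left, 2): (4, 0) facing left
no rival 2-sequence matches.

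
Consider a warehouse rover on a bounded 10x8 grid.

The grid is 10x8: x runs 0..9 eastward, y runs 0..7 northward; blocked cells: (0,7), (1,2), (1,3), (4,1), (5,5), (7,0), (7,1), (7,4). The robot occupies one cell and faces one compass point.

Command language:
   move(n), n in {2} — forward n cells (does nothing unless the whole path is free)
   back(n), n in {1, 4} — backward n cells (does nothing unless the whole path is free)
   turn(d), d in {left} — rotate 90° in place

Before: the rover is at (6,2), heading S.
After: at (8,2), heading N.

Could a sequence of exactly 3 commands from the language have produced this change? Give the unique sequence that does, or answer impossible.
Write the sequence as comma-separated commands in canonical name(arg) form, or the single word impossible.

key: position moved to (8,2) AND the heading swung to N — translation plus rotation needed
initial: at (6,2), heading S
t=1 turn(left) ⇒ at (6,2), heading E
t=2 move(2) ⇒ at (8,2), heading E
t=3 turn(left) ⇒ at (8,2), heading N
no rival 3-sequence matches.

turn(left), move(2), turn(left)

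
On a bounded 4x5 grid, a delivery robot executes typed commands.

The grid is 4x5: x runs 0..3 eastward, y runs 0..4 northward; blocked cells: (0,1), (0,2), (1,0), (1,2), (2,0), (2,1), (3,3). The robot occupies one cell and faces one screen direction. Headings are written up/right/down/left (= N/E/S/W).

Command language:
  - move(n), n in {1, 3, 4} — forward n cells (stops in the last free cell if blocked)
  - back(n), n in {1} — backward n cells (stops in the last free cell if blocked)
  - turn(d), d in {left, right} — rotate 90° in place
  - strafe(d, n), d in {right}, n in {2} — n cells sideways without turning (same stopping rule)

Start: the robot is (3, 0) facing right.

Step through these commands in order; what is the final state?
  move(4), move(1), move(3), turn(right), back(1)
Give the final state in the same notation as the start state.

(3, 1) facing down

initial: (3, 0) facing right
t=1 move(4) ⇒ (3, 0) facing right
t=2 move(1) ⇒ (3, 0) facing right
t=3 move(3) ⇒ (3, 0) facing right
t=4 turn(right) ⇒ (3, 0) facing down
t=5 back(1) ⇒ (3, 1) facing down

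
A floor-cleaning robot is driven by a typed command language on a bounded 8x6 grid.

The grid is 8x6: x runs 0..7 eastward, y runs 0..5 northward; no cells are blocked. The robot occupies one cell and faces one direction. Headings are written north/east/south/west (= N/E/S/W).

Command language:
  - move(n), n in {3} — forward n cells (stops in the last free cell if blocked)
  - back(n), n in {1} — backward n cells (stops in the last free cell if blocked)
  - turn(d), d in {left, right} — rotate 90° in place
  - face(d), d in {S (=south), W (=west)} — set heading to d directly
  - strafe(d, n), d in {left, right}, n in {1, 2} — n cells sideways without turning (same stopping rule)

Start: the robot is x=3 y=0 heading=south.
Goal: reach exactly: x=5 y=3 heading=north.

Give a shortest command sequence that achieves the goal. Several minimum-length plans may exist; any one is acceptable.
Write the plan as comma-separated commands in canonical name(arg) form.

turn(right), turn(right), strafe(right, 2), move(3)

t0: x=3 y=0 heading=south
1. turn(right) → x=3 y=0 heading=west
2. turn(right) → x=3 y=0 heading=north
3. strafe(right, 2) → x=5 y=0 heading=north
4. move(3) → x=5 y=3 heading=north
shorter routes all fall short; 4 is best.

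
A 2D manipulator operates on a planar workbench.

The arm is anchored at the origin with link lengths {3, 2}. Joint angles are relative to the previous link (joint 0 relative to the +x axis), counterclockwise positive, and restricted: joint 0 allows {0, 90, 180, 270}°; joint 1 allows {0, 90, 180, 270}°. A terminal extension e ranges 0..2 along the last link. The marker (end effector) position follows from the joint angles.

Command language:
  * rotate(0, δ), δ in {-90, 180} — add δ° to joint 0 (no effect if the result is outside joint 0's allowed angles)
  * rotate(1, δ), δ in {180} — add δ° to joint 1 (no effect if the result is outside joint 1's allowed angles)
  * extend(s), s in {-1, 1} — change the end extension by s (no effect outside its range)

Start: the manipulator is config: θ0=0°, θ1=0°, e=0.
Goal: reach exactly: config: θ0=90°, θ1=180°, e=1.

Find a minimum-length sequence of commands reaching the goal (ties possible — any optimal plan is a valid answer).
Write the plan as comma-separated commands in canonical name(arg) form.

rotate(0, -90), extend(1), rotate(1, 180), rotate(0, 180)

start: config: θ0=0°, θ1=0°, e=0
[1] after rotate(0, -90): config: θ0=270°, θ1=0°, e=0
[2] after extend(1): config: θ0=270°, θ1=0°, e=1
[3] after rotate(1, 180): config: θ0=270°, θ1=180°, e=1
[4] after rotate(0, 180): config: θ0=90°, θ1=180°, e=1
nothing shorter than 4 reaches the goal.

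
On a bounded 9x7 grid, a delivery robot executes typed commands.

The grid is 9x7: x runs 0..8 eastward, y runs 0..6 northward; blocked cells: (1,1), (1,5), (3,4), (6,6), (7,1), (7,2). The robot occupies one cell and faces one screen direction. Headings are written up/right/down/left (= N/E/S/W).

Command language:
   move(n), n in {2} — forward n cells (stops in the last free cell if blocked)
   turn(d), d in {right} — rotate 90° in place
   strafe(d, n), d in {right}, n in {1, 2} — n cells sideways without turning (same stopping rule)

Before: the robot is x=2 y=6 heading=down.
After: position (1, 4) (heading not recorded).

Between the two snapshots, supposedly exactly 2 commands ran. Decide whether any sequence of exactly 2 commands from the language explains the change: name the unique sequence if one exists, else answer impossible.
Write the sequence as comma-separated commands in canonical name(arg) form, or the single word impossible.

move(2), strafe(right, 1)

key: running strafe(right, 1) before move(2) would end elsewhere — order is forced
start: x=2 y=6 heading=down
1. move(2) → x=2 y=4 heading=down
2. strafe(right, 1) → x=1 y=4 heading=down
all 16 alternatives checked — unique.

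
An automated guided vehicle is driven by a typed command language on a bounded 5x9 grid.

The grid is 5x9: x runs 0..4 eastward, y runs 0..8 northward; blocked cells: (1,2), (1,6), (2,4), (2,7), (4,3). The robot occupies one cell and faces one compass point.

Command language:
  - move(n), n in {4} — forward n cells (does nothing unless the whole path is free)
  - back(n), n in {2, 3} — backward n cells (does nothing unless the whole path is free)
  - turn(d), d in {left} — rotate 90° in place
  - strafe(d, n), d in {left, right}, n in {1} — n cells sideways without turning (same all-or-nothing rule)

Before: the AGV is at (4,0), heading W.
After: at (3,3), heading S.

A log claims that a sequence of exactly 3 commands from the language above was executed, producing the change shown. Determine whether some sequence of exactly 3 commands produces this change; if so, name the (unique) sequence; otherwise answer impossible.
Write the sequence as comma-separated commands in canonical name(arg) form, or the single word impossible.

turn(left), strafe(right, 1), back(3)

key: cell and facing (now S) both changed — the 3 commands mix motion and turning
begin: at (4,0), heading W
[1] after turn(left): at (4,0), heading S
[2] after strafe(right, 1): at (3,0), heading S
[3] after back(3): at (3,3), heading S
no rival 3-sequence matches.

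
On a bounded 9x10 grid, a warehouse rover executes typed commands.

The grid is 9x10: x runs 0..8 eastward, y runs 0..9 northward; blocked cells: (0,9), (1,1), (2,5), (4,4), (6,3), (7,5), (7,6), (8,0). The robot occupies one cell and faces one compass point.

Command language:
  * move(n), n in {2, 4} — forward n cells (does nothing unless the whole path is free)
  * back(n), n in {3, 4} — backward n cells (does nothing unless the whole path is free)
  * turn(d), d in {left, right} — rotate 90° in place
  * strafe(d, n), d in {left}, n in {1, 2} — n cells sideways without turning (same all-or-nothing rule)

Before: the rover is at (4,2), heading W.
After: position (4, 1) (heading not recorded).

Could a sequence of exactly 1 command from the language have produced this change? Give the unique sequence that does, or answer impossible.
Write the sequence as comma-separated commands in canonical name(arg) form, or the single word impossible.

begin: at (4,2), heading W
[1] after strafe(left, 1): at (4,1), heading W
all 8 alternatives checked — unique.

strafe(left, 1)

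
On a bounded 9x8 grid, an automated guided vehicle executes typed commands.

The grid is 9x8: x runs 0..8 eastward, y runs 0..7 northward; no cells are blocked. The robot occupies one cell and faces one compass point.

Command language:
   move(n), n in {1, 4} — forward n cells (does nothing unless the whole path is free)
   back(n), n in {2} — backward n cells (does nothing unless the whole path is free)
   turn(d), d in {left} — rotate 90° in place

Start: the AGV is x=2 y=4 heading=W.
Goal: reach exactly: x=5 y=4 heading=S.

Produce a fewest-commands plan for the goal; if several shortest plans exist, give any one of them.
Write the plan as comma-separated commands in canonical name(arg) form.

move(1), back(2), back(2), turn(left)

t0: x=2 y=4 heading=W
t=1 move(1) ⇒ x=1 y=4 heading=W
t=2 back(2) ⇒ x=3 y=4 heading=W
t=3 back(2) ⇒ x=5 y=4 heading=W
t=4 turn(left) ⇒ x=5 y=4 heading=S
shorter routes all fall short; 4 is best.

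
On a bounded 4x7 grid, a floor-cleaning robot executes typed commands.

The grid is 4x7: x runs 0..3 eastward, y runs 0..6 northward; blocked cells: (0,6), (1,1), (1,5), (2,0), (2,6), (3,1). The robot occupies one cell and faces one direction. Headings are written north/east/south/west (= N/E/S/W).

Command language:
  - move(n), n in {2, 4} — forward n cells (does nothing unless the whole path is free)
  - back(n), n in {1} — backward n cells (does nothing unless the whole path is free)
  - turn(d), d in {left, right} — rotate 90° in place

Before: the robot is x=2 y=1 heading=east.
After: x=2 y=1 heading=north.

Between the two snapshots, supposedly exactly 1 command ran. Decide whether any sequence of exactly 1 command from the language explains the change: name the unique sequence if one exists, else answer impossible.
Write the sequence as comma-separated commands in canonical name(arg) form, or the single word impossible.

turn(left)

key: parked at (2,1) the whole time — nothing moves the robot
t0: x=2 y=1 heading=east
step 1 (turn(left)): x=2 y=1 heading=north
all 5 alternatives checked — unique.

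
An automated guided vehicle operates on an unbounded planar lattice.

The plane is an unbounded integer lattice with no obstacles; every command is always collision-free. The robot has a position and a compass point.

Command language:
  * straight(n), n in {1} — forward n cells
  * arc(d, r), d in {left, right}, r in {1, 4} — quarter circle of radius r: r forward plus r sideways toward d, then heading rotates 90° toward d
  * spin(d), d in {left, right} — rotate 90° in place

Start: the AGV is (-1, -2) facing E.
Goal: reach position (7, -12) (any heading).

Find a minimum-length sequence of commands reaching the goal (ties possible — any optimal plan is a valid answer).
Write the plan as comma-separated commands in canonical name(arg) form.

begin: (-1, -2) facing E
[1] after arc(right, 4): (3, -6) facing S
[2] after arc(left, 4): (7, -10) facing E
[3] after arc(right, 1): (8, -11) facing S
[4] after arc(right, 1): (7, -12) facing W
nothing shorter than 4 reaches the goal.

arc(right, 4), arc(left, 4), arc(right, 1), arc(right, 1)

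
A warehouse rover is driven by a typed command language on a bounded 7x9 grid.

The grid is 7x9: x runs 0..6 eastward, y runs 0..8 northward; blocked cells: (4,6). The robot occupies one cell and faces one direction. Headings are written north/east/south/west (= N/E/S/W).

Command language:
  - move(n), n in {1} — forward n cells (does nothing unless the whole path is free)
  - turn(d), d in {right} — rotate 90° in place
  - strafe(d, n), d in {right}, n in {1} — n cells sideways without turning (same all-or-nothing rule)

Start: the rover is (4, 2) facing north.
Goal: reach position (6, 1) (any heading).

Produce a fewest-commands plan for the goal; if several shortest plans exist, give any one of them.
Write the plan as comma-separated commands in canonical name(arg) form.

turn(right), strafe(right, 1), move(1), move(1)

from: (4, 2) facing north
1. turn(right) → (4, 2) facing east
2. strafe(right, 1) → (4, 1) facing east
3. move(1) → (5, 1) facing east
4. move(1) → (6, 1) facing east
shorter routes all fall short; 4 is best.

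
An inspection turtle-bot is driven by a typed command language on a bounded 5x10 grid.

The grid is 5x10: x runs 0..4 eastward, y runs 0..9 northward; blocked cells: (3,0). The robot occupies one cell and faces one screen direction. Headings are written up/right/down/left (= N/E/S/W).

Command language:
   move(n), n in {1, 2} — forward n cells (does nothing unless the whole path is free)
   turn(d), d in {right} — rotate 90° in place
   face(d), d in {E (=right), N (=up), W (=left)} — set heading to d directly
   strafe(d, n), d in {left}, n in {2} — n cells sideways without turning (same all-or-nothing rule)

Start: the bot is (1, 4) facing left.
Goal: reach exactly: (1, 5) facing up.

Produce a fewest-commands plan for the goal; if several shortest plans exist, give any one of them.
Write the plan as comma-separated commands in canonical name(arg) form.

face(N), move(1)

initial: (1, 4) facing left
1. face(N) → (1, 4) facing up
2. move(1) → (1, 5) facing up
no 1-step plan works, so 2 is optimal.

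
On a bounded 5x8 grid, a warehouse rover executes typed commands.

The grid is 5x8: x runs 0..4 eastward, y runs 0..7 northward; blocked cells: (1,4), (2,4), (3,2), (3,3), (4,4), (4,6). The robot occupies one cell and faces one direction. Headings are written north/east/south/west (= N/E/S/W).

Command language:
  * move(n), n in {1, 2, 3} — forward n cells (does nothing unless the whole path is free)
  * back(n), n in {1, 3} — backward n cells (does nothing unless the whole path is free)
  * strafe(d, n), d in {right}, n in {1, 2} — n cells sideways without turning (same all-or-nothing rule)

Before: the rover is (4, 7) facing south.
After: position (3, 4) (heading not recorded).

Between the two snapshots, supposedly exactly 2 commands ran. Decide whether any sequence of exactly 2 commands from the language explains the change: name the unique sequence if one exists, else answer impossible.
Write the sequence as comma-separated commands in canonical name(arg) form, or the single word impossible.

strafe(right, 1), move(3)

key: order matters: swapping strafe(right, 1) and move(3) lands elsewhere
initial: (4, 7) facing south
1. strafe(right, 1) → (3, 7) facing south
2. move(3) → (3, 4) facing south
all 49 alternatives checked — unique.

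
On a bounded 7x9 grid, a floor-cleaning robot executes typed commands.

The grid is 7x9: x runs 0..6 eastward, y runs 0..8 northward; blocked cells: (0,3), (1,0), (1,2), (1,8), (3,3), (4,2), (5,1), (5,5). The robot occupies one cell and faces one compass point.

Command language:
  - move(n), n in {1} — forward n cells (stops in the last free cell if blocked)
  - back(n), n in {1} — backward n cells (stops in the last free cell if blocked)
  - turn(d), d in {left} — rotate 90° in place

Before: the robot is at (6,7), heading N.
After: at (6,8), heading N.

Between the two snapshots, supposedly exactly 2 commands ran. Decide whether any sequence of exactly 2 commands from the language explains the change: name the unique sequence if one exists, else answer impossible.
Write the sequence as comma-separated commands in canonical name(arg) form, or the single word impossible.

key: heading stays N — no command in the sequence turns
start: at (6,7), heading N
step 1 (move(1)): at (6,8), heading N
step 2 (move(1)): at (6,8), heading N
no rival 2-sequence matches.

move(1), move(1)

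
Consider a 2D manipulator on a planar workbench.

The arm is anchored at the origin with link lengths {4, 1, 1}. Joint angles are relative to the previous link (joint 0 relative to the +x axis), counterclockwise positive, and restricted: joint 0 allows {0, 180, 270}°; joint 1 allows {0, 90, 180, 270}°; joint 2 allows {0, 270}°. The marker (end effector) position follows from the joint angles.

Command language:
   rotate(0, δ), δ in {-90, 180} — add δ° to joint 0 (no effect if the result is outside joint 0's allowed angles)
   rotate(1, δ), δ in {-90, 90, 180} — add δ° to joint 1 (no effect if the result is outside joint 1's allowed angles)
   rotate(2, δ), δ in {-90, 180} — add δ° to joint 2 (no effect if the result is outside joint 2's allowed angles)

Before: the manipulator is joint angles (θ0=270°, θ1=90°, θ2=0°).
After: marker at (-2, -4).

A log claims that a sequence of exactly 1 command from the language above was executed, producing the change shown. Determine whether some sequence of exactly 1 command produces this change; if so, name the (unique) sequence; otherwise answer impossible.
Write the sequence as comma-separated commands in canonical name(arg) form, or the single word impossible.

initial: joint angles (θ0=270°, θ1=90°, θ2=0°)
1. rotate(1, 180) → joint angles (θ0=270°, θ1=270°, θ2=0°)
no rival 1-sequence matches.

rotate(1, 180)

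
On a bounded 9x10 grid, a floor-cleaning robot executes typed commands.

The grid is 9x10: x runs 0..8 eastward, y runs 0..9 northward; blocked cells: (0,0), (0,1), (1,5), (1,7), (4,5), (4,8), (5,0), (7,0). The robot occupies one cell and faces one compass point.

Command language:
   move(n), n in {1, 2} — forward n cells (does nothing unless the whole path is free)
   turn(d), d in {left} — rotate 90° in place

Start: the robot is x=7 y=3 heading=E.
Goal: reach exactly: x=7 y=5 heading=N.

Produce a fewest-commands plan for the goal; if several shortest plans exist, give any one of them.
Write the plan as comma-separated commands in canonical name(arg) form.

from: x=7 y=3 heading=E
[1] after turn(left): x=7 y=3 heading=N
[2] after move(2): x=7 y=5 heading=N
nothing shorter than 2 reaches the goal.

turn(left), move(2)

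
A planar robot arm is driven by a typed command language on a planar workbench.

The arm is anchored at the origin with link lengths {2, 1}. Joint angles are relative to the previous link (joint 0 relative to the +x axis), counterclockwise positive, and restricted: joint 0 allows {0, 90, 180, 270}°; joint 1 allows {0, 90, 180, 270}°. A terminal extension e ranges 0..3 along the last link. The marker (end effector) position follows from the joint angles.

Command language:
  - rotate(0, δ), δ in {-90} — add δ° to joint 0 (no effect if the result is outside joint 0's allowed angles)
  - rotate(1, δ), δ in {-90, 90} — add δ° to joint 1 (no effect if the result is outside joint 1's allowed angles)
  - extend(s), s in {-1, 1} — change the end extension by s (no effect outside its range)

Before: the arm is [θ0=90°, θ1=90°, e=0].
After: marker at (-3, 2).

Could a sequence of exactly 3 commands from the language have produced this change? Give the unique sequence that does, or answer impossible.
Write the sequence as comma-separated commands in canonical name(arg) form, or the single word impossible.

key: running extend(1) before extend(-1) would end elsewhere — order is forced
from: [θ0=90°, θ1=90°, e=0]
1. extend(-1) → [θ0=90°, θ1=90°, e=0]
2. extend(1) → [θ0=90°, θ1=90°, e=1]
3. extend(1) → [θ0=90°, θ1=90°, e=2]
no other 3-command option fits: unique.

extend(-1), extend(1), extend(1)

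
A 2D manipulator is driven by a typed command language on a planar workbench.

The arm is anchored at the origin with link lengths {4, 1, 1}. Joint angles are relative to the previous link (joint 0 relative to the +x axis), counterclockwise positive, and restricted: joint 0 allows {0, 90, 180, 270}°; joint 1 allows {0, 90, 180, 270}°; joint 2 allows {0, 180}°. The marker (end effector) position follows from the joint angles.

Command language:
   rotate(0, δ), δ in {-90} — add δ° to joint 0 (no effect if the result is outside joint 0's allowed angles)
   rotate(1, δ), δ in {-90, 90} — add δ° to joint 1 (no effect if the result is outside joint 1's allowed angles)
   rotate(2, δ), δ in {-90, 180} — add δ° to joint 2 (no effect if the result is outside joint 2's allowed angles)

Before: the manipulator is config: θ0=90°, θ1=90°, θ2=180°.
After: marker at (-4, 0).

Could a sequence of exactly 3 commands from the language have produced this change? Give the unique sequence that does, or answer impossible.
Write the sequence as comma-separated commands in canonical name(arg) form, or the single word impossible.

rotate(0, -90), rotate(0, -90), rotate(0, -90)

begin: config: θ0=90°, θ1=90°, θ2=180°
t=1 rotate(0, -90) ⇒ config: θ0=0°, θ1=90°, θ2=180°
t=2 rotate(0, -90) ⇒ config: θ0=270°, θ1=90°, θ2=180°
t=3 rotate(0, -90) ⇒ config: θ0=180°, θ1=90°, θ2=180°
no other 3-command option fits: unique.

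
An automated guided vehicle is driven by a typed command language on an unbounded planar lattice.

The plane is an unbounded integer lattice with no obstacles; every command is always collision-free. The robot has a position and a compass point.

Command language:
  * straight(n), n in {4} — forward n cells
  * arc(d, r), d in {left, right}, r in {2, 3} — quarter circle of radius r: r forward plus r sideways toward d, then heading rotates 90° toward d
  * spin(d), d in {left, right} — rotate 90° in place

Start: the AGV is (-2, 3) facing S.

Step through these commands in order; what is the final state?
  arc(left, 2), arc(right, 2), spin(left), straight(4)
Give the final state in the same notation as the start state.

(6, -1) facing E

start: (-2, 3) facing S
t=1 arc(left, 2) ⇒ (0, 1) facing E
t=2 arc(right, 2) ⇒ (2, -1) facing S
t=3 spin(left) ⇒ (2, -1) facing E
t=4 straight(4) ⇒ (6, -1) facing E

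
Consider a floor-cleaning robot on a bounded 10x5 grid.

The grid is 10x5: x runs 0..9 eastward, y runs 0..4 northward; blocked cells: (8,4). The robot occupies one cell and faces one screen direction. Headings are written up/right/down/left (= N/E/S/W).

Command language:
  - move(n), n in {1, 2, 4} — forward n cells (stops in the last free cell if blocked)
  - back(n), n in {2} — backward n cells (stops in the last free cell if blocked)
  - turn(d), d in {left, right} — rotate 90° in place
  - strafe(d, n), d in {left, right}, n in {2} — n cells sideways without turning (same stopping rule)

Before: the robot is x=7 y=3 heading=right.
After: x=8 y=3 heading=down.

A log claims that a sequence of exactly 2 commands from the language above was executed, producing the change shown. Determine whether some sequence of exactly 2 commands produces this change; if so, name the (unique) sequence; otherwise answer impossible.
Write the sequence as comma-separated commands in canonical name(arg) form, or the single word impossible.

key: running turn(right) before move(1) would end elsewhere — order is forced
initial: x=7 y=3 heading=right
t=1 move(1) ⇒ x=8 y=3 heading=right
t=2 turn(right) ⇒ x=8 y=3 heading=down
no other 2-command option fits: unique.

move(1), turn(right)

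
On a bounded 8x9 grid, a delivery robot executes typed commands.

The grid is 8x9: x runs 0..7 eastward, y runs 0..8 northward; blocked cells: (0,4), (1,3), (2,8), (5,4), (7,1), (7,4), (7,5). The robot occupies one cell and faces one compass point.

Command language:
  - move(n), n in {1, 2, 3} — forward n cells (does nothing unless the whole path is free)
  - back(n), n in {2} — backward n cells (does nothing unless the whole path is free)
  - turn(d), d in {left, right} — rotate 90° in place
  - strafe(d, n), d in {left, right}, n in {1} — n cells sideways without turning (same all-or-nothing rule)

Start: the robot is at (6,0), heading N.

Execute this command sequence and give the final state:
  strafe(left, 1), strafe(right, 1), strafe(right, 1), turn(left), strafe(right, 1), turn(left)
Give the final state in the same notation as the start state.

begin: at (6,0), heading N
t=1 strafe(left, 1) ⇒ at (5,0), heading N
t=2 strafe(right, 1) ⇒ at (6,0), heading N
t=3 strafe(right, 1) ⇒ at (7,0), heading N
t=4 turn(left) ⇒ at (7,0), heading W
t=5 strafe(right, 1) ⇒ at (7,0), heading W
t=6 turn(left) ⇒ at (7,0), heading S

at (7,0), heading S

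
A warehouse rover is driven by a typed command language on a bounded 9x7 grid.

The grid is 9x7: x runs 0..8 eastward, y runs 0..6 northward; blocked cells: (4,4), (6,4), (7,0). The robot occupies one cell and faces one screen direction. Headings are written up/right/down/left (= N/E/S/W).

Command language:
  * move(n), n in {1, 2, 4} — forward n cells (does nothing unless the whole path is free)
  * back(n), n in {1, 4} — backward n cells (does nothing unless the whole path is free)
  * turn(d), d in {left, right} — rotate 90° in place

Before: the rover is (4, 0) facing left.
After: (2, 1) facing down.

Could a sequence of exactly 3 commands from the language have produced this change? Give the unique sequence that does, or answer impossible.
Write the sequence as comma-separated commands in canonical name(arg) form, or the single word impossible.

key: order matters: swapping move(2) and back(1) lands elsewhere
t0: (4, 0) facing left
t=1 move(2) ⇒ (2, 0) facing left
t=2 turn(left) ⇒ (2, 0) facing down
t=3 back(1) ⇒ (2, 1) facing down
uniquely the one of 343 3-step routes that fits.

move(2), turn(left), back(1)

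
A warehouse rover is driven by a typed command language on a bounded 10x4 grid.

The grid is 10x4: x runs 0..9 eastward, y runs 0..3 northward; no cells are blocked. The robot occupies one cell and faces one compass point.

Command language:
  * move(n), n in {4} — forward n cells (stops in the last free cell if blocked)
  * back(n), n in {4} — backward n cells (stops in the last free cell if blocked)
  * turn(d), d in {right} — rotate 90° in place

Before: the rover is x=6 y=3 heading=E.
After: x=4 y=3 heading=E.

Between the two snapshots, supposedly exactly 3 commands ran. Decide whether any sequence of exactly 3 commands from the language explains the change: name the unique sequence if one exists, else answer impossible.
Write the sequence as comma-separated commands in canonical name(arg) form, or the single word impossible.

key: heading stays E — no command in the sequence turns
initial: x=6 y=3 heading=E
1. back(4) → x=2 y=3 heading=E
2. back(4) → x=0 y=3 heading=E
3. move(4) → x=4 y=3 heading=E
no rival 3-sequence matches.

back(4), back(4), move(4)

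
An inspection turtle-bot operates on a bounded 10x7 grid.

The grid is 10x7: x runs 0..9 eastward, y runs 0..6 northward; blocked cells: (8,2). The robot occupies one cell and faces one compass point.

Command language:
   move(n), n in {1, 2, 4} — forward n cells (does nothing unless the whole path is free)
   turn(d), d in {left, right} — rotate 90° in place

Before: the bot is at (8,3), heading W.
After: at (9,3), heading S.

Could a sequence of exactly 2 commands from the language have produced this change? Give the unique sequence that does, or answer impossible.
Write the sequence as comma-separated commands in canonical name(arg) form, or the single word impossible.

impossible

no 2-step route produces this change.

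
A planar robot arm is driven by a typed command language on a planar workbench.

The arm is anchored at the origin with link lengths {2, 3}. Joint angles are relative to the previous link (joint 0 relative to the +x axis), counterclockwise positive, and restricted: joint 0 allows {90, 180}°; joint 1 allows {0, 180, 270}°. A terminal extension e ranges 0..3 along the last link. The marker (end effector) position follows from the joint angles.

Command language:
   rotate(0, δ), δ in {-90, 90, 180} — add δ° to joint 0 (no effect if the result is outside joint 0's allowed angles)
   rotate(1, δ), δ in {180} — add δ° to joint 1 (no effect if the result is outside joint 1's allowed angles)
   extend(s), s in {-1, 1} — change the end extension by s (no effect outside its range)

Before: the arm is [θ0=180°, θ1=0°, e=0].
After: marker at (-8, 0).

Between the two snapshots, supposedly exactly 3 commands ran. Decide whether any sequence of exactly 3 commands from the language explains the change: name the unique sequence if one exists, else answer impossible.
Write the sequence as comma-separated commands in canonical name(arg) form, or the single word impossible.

extend(1), extend(1), extend(1)

t0: [θ0=180°, θ1=0°, e=0]
step 1 (extend(1)): [θ0=180°, θ1=0°, e=1]
step 2 (extend(1)): [θ0=180°, θ1=0°, e=2]
step 3 (extend(1)): [θ0=180°, θ1=0°, e=3]
no rival 3-sequence matches.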